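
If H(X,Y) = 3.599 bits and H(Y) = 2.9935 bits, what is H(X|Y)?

Chain rule: H(X,Y) = H(X|Y) + H(Y)
H(X|Y) = H(X,Y) - H(Y) = 3.599 - 2.9935 = 0.6055 bits


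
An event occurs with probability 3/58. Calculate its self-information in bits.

Information content I(x) = -log₂(p(x))
I = -log₂(3/58) = -log₂(0.0517)
I = 4.2730 bits


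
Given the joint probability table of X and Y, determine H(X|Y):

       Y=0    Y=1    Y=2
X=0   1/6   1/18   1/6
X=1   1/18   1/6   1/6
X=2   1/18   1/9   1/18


H(X|Y) = Σ_y p(y) H(X|Y=y)
  p(Y=0) = 5/18, H(X|Y=0) = 1.3710
  p(Y=1) = 1/3, H(X|Y=1) = 1.4591
  p(Y=2) = 7/18, H(X|Y=2) = 1.4488
H(X|Y) = 0.2778×1.3710 + 0.3333×1.4591 + 0.3889×1.4488 = 1.4306 bits


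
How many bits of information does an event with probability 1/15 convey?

Information content I(x) = -log₂(p(x))
I = -log₂(1/15) = -log₂(0.0667)
I = 3.9069 bits


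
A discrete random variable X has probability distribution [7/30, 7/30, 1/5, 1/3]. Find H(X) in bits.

H(X) = -Σ p(x) log₂ p(x)
  -7/30 × log₂(7/30) = 0.4899
  -7/30 × log₂(7/30) = 0.4899
  -1/5 × log₂(1/5) = 0.4644
  -1/3 × log₂(1/3) = 0.5283
H(X) = 1.9725 bits


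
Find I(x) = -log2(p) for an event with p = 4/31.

Information content I(x) = -log₂(p(x))
I = -log₂(4/31) = -log₂(0.1290)
I = 2.9542 bits


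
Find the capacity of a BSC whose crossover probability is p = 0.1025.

For BSC with error probability p:
C = 1 - H(p) where H(p) is binary entropy
H(0.1025) = -0.1025 × log₂(0.1025) - 0.8975 × log₂(0.8975)
H(p) = 0.4769
C = 1 - 0.4769 = 0.5231 bits/use


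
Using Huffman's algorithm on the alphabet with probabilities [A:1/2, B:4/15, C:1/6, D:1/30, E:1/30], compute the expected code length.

Huffman tree construction:
Combine smallest probabilities repeatedly
Resulting codes:
  A: 0 (length 1)
  B: 11 (length 2)
  C: 101 (length 3)
  D: 1000 (length 4)
  E: 1001 (length 4)
Average length = Σ p(s) × length(s) = 1.8000 bits


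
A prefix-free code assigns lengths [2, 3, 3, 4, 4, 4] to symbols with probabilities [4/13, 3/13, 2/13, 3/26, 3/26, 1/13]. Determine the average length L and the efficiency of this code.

Average length L = Σ p_i × l_i = 3.0000 bits
Entropy H = 2.4305 bits
Efficiency η = H/L × 100% = 81.02%


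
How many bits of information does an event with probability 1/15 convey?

Information content I(x) = -log₂(p(x))
I = -log₂(1/15) = -log₂(0.0667)
I = 3.9069 bits


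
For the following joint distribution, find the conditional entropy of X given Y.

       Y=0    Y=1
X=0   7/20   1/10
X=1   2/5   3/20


H(X|Y) = Σ_y p(y) H(X|Y=y)
  p(Y=0) = 3/4, H(X|Y=0) = 0.9968
  p(Y=1) = 1/4, H(X|Y=1) = 0.9710
H(X|Y) = 0.7500×0.9968 + 0.2500×0.9710 = 0.9903 bits


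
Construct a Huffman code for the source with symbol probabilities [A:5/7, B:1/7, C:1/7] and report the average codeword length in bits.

Huffman tree construction:
Combine smallest probabilities repeatedly
Resulting codes:
  A: 1 (length 1)
  B: 00 (length 2)
  C: 01 (length 2)
Average length = Σ p(s) × length(s) = 1.2857 bits


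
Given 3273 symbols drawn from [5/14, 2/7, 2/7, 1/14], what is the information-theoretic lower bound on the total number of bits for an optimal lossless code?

Entropy H = 1.8352 bits/symbol
Minimum bits = H × n = 1.8352 × 3273
= 6006.73 bits


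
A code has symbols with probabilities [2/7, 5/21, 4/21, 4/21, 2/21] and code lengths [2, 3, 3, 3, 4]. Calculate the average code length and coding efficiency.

Average length L = Σ p_i × l_i = 2.8095 bits
Entropy H = 2.2438 bits
Efficiency η = H/L × 100% = 79.86%


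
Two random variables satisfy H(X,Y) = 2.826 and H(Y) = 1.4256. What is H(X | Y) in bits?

Chain rule: H(X,Y) = H(X|Y) + H(Y)
H(X|Y) = H(X,Y) - H(Y) = 2.826 - 1.4256 = 1.4004 bits


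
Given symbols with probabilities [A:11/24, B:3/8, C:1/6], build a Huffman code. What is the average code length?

Huffman tree construction:
Combine smallest probabilities repeatedly
Resulting codes:
  A: 0 (length 1)
  B: 11 (length 2)
  C: 10 (length 2)
Average length = Σ p(s) × length(s) = 1.5417 bits


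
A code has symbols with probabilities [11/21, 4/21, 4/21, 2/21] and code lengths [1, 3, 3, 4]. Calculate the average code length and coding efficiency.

Average length L = Σ p_i × l_i = 2.0476 bits
Entropy H = 1.7231 bits
Efficiency η = H/L × 100% = 84.15%


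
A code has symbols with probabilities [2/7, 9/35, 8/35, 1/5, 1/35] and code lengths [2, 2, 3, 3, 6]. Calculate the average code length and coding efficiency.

Average length L = Σ p_i × l_i = 2.5429 bits
Entropy H = 2.1179 bits
Efficiency η = H/L × 100% = 83.29%


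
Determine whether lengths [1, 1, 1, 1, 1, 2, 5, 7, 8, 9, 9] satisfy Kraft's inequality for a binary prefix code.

Kraft inequality: Σ 2^(-l_i) ≤ 1 for prefix-free code
Calculating: 2^(-1) + 2^(-1) + 2^(-1) + 2^(-1) + 2^(-1) + 2^(-2) + 2^(-5) + 2^(-7) + 2^(-8) + 2^(-9) + 2^(-9)
= 0.5 + 0.5 + 0.5 + 0.5 + 0.5 + 0.25 + 0.03125 + 0.0078125 + 0.00390625 + 0.001953125 + 0.001953125
= 2.7969
Since 2.7969 > 1, prefix-free code does not exist


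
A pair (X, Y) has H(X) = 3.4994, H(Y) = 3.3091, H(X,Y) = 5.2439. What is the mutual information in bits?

I(X;Y) = H(X) + H(Y) - H(X,Y)
I(X;Y) = 3.4994 + 3.3091 - 5.2439 = 1.5646 bits


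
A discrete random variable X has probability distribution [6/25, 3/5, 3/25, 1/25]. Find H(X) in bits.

H(X) = -Σ p(x) log₂ p(x)
  -6/25 × log₂(6/25) = 0.4941
  -3/5 × log₂(3/5) = 0.4422
  -3/25 × log₂(3/25) = 0.3671
  -1/25 × log₂(1/25) = 0.1858
H(X) = 1.4891 bits


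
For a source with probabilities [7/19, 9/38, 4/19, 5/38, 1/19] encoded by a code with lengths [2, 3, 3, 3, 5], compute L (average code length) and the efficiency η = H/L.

Average length L = Σ p_i × l_i = 2.7368 bits
Entropy H = 2.1047 bits
Efficiency η = H/L × 100% = 76.90%


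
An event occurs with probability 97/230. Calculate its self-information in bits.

Information content I(x) = -log₂(p(x))
I = -log₂(97/230) = -log₂(0.4217)
I = 1.2456 bits


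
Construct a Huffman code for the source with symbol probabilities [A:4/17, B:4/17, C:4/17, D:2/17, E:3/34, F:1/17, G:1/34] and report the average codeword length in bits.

Huffman tree construction:
Combine smallest probabilities repeatedly
Resulting codes:
  A: 00 (length 2)
  B: 01 (length 2)
  C: 10 (length 2)
  D: 110 (length 3)
  E: 1110 (length 4)
  F: 11111 (length 5)
  G: 11110 (length 5)
Average length = Σ p(s) × length(s) = 2.5588 bits


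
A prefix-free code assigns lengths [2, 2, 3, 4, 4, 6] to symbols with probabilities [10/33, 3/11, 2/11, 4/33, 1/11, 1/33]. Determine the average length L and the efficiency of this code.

Average length L = Σ p_i × l_i = 2.7273 bits
Entropy H = 2.3167 bits
Efficiency η = H/L × 100% = 84.95%


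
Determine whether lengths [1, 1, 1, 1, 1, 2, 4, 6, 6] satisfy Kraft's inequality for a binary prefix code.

Kraft inequality: Σ 2^(-l_i) ≤ 1 for prefix-free code
Calculating: 2^(-1) + 2^(-1) + 2^(-1) + 2^(-1) + 2^(-1) + 2^(-2) + 2^(-4) + 2^(-6) + 2^(-6)
= 0.5 + 0.5 + 0.5 + 0.5 + 0.5 + 0.25 + 0.0625 + 0.015625 + 0.015625
= 2.8438
Since 2.8438 > 1, prefix-free code does not exist


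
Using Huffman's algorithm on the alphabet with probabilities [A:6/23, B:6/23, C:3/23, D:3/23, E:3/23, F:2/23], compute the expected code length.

Huffman tree construction:
Combine smallest probabilities repeatedly
Resulting codes:
  A: 01 (length 2)
  B: 10 (length 2)
  C: 001 (length 3)
  D: 110 (length 3)
  E: 111 (length 3)
  F: 000 (length 3)
Average length = Σ p(s) × length(s) = 2.4783 bits


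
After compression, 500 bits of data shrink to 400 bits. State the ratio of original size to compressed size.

Compression ratio = Original / Compressed
= 500 / 400 = 1.25:1


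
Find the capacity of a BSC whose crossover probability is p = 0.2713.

For BSC with error probability p:
C = 1 - H(p) where H(p) is binary entropy
H(0.2713) = -0.2713 × log₂(0.2713) - 0.7287 × log₂(0.7287)
H(p) = 0.8433
C = 1 - 0.8433 = 0.1567 bits/use


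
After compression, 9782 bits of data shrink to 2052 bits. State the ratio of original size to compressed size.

Compression ratio = Original / Compressed
= 9782 / 2052 = 4.77:1


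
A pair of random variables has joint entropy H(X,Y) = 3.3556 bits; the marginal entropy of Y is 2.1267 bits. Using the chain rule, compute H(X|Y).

Chain rule: H(X,Y) = H(X|Y) + H(Y)
H(X|Y) = H(X,Y) - H(Y) = 3.3556 - 2.1267 = 1.2289 bits


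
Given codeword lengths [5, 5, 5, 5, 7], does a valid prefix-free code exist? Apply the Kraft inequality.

Kraft inequality: Σ 2^(-l_i) ≤ 1 for prefix-free code
Calculating: 2^(-5) + 2^(-5) + 2^(-5) + 2^(-5) + 2^(-7)
= 0.03125 + 0.03125 + 0.03125 + 0.03125 + 0.0078125
= 0.1328
Since 0.1328 ≤ 1, prefix-free code exists


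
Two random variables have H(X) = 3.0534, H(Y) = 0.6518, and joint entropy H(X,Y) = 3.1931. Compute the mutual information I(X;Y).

I(X;Y) = H(X) + H(Y) - H(X,Y)
I(X;Y) = 3.0534 + 0.6518 - 3.1931 = 0.5121 bits


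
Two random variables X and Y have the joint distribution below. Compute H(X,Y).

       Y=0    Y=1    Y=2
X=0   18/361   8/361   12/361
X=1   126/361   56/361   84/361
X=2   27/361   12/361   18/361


H(X,Y) = -Σ p(x,y) log₂ p(x,y)
  p(0,0)=18/361: -0.0499 × log₂(0.0499) = 0.2157
  p(0,1)=8/361: -0.0222 × log₂(0.0222) = 0.1218
  p(0,2)=12/361: -0.0332 × log₂(0.0332) = 0.1632
  p(1,0)=126/361: -0.3490 × log₂(0.3490) = 0.5300
  p(1,1)=56/361: -0.1551 × log₂(0.1551) = 0.4171
  p(1,2)=84/361: -0.2327 × log₂(0.2327) = 0.4895
  p(2,0)=27/361: -0.0748 × log₂(0.0748) = 0.2798
  p(2,1)=12/361: -0.0332 × log₂(0.0332) = 0.1632
  p(2,2)=18/361: -0.0499 × log₂(0.0499) = 0.2157
H(X,Y) = 2.5960 bits


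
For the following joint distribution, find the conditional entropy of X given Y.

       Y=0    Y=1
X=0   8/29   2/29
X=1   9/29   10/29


H(X|Y) = Σ_y p(y) H(X|Y=y)
  p(Y=0) = 17/29, H(X|Y=0) = 0.9975
  p(Y=1) = 12/29, H(X|Y=1) = 0.6500
H(X|Y) = 0.5862×0.9975 + 0.4138×0.6500 = 0.8537 bits


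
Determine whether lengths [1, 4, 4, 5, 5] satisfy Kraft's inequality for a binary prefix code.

Kraft inequality: Σ 2^(-l_i) ≤ 1 for prefix-free code
Calculating: 2^(-1) + 2^(-4) + 2^(-4) + 2^(-5) + 2^(-5)
= 0.5 + 0.0625 + 0.0625 + 0.03125 + 0.03125
= 0.6875
Since 0.6875 ≤ 1, prefix-free code exists


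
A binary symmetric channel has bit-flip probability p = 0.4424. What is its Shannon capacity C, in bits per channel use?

For BSC with error probability p:
C = 1 - H(p) where H(p) is binary entropy
H(0.4424) = -0.4424 × log₂(0.4424) - 0.5576 × log₂(0.5576)
H(p) = 0.9904
C = 1 - 0.9904 = 0.0096 bits/use


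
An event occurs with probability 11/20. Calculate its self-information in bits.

Information content I(x) = -log₂(p(x))
I = -log₂(11/20) = -log₂(0.5500)
I = 0.8625 bits


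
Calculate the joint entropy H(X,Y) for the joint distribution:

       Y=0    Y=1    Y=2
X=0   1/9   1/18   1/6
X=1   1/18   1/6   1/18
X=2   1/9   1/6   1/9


H(X,Y) = -Σ p(x,y) log₂ p(x,y)
  p(0,0)=1/9: -0.1111 × log₂(0.1111) = 0.3522
  p(0,1)=1/18: -0.0556 × log₂(0.0556) = 0.2317
  p(0,2)=1/6: -0.1667 × log₂(0.1667) = 0.4308
  p(1,0)=1/18: -0.0556 × log₂(0.0556) = 0.2317
  p(1,1)=1/6: -0.1667 × log₂(0.1667) = 0.4308
  p(1,2)=1/18: -0.0556 × log₂(0.0556) = 0.2317
  p(2,0)=1/9: -0.1111 × log₂(0.1111) = 0.3522
  p(2,1)=1/6: -0.1667 × log₂(0.1667) = 0.4308
  p(2,2)=1/9: -0.1111 × log₂(0.1111) = 0.3522
H(X,Y) = 3.0441 bits


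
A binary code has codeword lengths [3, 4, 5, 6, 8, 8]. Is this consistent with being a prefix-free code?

Kraft inequality: Σ 2^(-l_i) ≤ 1 for prefix-free code
Calculating: 2^(-3) + 2^(-4) + 2^(-5) + 2^(-6) + 2^(-8) + 2^(-8)
= 0.125 + 0.0625 + 0.03125 + 0.015625 + 0.00390625 + 0.00390625
= 0.2422
Since 0.2422 ≤ 1, prefix-free code exists


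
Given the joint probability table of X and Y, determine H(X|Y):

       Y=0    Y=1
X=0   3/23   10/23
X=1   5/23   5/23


H(X|Y) = Σ_y p(y) H(X|Y=y)
  p(Y=0) = 8/23, H(X|Y=0) = 0.9544
  p(Y=1) = 15/23, H(X|Y=1) = 0.9183
H(X|Y) = 0.3478×0.9544 + 0.6522×0.9183 = 0.9309 bits


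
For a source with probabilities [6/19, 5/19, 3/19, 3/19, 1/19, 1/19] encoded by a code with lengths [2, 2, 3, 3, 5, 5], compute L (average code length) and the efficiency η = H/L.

Average length L = Σ p_i × l_i = 2.6316 bits
Entropy H = 2.3201 bits
Efficiency η = H/L × 100% = 88.16%


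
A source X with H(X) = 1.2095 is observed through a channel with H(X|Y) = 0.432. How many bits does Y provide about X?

I(X;Y) = H(X) - H(X|Y)
I(X;Y) = 1.2095 - 0.432 = 0.7775 bits


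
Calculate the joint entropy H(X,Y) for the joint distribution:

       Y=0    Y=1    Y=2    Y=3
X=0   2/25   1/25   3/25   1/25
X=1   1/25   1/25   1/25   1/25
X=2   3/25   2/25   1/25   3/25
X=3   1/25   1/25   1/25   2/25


H(X,Y) = -Σ p(x,y) log₂ p(x,y)
  p(0,0)=2/25: -0.0800 × log₂(0.0800) = 0.2915
  p(0,1)=1/25: -0.0400 × log₂(0.0400) = 0.1858
  p(0,2)=3/25: -0.1200 × log₂(0.1200) = 0.3671
  p(0,3)=1/25: -0.0400 × log₂(0.0400) = 0.1858
  p(1,0)=1/25: -0.0400 × log₂(0.0400) = 0.1858
  p(1,1)=1/25: -0.0400 × log₂(0.0400) = 0.1858
  p(1,2)=1/25: -0.0400 × log₂(0.0400) = 0.1858
  p(1,3)=1/25: -0.0400 × log₂(0.0400) = 0.1858
  p(2,0)=3/25: -0.1200 × log₂(0.1200) = 0.3671
  p(2,1)=2/25: -0.0800 × log₂(0.0800) = 0.2915
  p(2,2)=1/25: -0.0400 × log₂(0.0400) = 0.1858
  p(2,3)=3/25: -0.1200 × log₂(0.1200) = 0.3671
  p(3,0)=1/25: -0.0400 × log₂(0.0400) = 0.1858
  p(3,1)=1/25: -0.0400 × log₂(0.0400) = 0.1858
  p(3,2)=1/25: -0.0400 × log₂(0.0400) = 0.1858
  p(3,3)=2/25: -0.0800 × log₂(0.0800) = 0.2915
H(X,Y) = 3.8333 bits


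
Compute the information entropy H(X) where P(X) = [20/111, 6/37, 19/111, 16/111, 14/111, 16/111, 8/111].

H(X) = -Σ p(x) log₂ p(x)
  -20/111 × log₂(20/111) = 0.4455
  -6/37 × log₂(6/37) = 0.4256
  -19/111 × log₂(19/111) = 0.4359
  -16/111 × log₂(16/111) = 0.4028
  -14/111 × log₂(14/111) = 0.3767
  -16/111 × log₂(16/111) = 0.4028
  -8/111 × log₂(8/111) = 0.2735
H(X) = 2.7628 bits


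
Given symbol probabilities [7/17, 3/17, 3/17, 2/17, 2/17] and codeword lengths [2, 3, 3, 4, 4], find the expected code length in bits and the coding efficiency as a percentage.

Average length L = Σ p_i × l_i = 2.8235 bits
Entropy H = 2.1368 bits
Efficiency η = H/L × 100% = 75.68%


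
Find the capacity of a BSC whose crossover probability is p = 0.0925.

For BSC with error probability p:
C = 1 - H(p) where H(p) is binary entropy
H(0.0925) = -0.0925 × log₂(0.0925) - 0.9075 × log₂(0.9075)
H(p) = 0.4448
C = 1 - 0.4448 = 0.5552 bits/use


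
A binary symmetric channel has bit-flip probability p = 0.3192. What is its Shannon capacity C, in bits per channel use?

For BSC with error probability p:
C = 1 - H(p) where H(p) is binary entropy
H(0.3192) = -0.3192 × log₂(0.3192) - 0.6808 × log₂(0.6808)
H(p) = 0.9035
C = 1 - 0.9035 = 0.0965 bits/use


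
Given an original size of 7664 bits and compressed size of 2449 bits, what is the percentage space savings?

Space savings = (1 - Compressed/Original) × 100%
= (1 - 2449/7664) × 100%
= 68.05%


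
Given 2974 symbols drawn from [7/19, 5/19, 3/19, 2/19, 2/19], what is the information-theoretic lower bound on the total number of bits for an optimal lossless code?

Entropy H = 2.1418 bits/symbol
Minimum bits = H × n = 2.1418 × 2974
= 6369.78 bits


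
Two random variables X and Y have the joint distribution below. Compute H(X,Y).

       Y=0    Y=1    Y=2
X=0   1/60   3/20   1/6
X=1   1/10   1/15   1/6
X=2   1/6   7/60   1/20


H(X,Y) = -Σ p(x,y) log₂ p(x,y)
  p(0,0)=1/60: -0.0167 × log₂(0.0167) = 0.0984
  p(0,1)=3/20: -0.1500 × log₂(0.1500) = 0.4105
  p(0,2)=1/6: -0.1667 × log₂(0.1667) = 0.4308
  p(1,0)=1/10: -0.1000 × log₂(0.1000) = 0.3322
  p(1,1)=1/15: -0.0667 × log₂(0.0667) = 0.2605
  p(1,2)=1/6: -0.1667 × log₂(0.1667) = 0.4308
  p(2,0)=1/6: -0.1667 × log₂(0.1667) = 0.4308
  p(2,1)=7/60: -0.1167 × log₂(0.1167) = 0.3616
  p(2,2)=1/20: -0.0500 × log₂(0.0500) = 0.2161
H(X,Y) = 2.9718 bits


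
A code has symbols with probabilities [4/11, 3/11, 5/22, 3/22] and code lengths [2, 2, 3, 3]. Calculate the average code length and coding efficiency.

Average length L = Σ p_i × l_i = 2.3636 bits
Entropy H = 1.9197 bits
Efficiency η = H/L × 100% = 81.22%


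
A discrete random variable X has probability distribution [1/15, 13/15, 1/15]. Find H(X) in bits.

H(X) = -Σ p(x) log₂ p(x)
  -1/15 × log₂(1/15) = 0.2605
  -13/15 × log₂(13/15) = 0.1789
  -1/15 × log₂(1/15) = 0.2605
H(X) = 0.6998 bits


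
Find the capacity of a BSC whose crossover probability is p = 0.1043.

For BSC with error probability p:
C = 1 - H(p) where H(p) is binary entropy
H(0.1043) = -0.1043 × log₂(0.1043) - 0.8957 × log₂(0.8957)
H(p) = 0.4825
C = 1 - 0.4825 = 0.5175 bits/use


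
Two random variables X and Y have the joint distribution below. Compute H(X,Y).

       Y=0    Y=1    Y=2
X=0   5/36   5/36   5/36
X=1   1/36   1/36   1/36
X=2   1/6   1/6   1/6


H(X,Y) = -Σ p(x,y) log₂ p(x,y)
  p(0,0)=5/36: -0.1389 × log₂(0.1389) = 0.3956
  p(0,1)=5/36: -0.1389 × log₂(0.1389) = 0.3956
  p(0,2)=5/36: -0.1389 × log₂(0.1389) = 0.3956
  p(1,0)=1/36: -0.0278 × log₂(0.0278) = 0.1436
  p(1,1)=1/36: -0.0278 × log₂(0.0278) = 0.1436
  p(1,2)=1/36: -0.0278 × log₂(0.0278) = 0.1436
  p(2,0)=1/6: -0.1667 × log₂(0.1667) = 0.4308
  p(2,1)=1/6: -0.1667 × log₂(0.1667) = 0.4308
  p(2,2)=1/6: -0.1667 × log₂(0.1667) = 0.4308
H(X,Y) = 2.9100 bits


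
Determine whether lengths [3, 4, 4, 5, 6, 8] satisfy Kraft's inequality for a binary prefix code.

Kraft inequality: Σ 2^(-l_i) ≤ 1 for prefix-free code
Calculating: 2^(-3) + 2^(-4) + 2^(-4) + 2^(-5) + 2^(-6) + 2^(-8)
= 0.125 + 0.0625 + 0.0625 + 0.03125 + 0.015625 + 0.00390625
= 0.3008
Since 0.3008 ≤ 1, prefix-free code exists


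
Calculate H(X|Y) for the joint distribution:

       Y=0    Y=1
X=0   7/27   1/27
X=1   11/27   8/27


H(X|Y) = Σ_y p(y) H(X|Y=y)
  p(Y=0) = 2/3, H(X|Y=0) = 0.9641
  p(Y=1) = 1/3, H(X|Y=1) = 0.5033
H(X|Y) = 0.6667×0.9641 + 0.3333×0.5033 = 0.8105 bits


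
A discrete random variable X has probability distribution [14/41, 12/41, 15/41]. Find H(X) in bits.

H(X) = -Σ p(x) log₂ p(x)
  -14/41 × log₂(14/41) = 0.5293
  -12/41 × log₂(12/41) = 0.5188
  -15/41 × log₂(15/41) = 0.5307
H(X) = 1.5789 bits


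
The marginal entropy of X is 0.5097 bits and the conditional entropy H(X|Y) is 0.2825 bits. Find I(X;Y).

I(X;Y) = H(X) - H(X|Y)
I(X;Y) = 0.5097 - 0.2825 = 0.2272 bits


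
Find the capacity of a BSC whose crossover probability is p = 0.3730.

For BSC with error probability p:
C = 1 - H(p) where H(p) is binary entropy
H(0.3730) = -0.3730 × log₂(0.3730) - 0.6270 × log₂(0.6270)
H(p) = 0.9529
C = 1 - 0.9529 = 0.0471 bits/use


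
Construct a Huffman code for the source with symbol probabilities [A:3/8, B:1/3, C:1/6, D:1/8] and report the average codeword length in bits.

Huffman tree construction:
Combine smallest probabilities repeatedly
Resulting codes:
  A: 0 (length 1)
  B: 11 (length 2)
  C: 101 (length 3)
  D: 100 (length 3)
Average length = Σ p(s) × length(s) = 1.9167 bits


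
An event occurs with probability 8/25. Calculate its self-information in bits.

Information content I(x) = -log₂(p(x))
I = -log₂(8/25) = -log₂(0.3200)
I = 1.6439 bits


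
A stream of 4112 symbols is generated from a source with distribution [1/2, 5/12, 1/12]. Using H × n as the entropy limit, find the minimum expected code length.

Entropy H = 1.3250 bits/symbol
Minimum bits = H × n = 1.3250 × 4112
= 5448.45 bits


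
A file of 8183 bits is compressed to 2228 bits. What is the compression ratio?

Compression ratio = Original / Compressed
= 8183 / 2228 = 3.67:1


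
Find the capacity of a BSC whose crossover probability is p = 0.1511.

For BSC with error probability p:
C = 1 - H(p) where H(p) is binary entropy
H(0.1511) = -0.1511 × log₂(0.1511) - 0.8489 × log₂(0.8489)
H(p) = 0.6126
C = 1 - 0.6126 = 0.3874 bits/use


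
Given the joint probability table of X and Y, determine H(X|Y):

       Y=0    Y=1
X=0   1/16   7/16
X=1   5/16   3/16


H(X|Y) = Σ_y p(y) H(X|Y=y)
  p(Y=0) = 3/8, H(X|Y=0) = 0.6500
  p(Y=1) = 5/8, H(X|Y=1) = 0.8813
H(X|Y) = 0.3750×0.6500 + 0.6250×0.8813 = 0.7946 bits


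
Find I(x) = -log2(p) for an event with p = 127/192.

Information content I(x) = -log₂(p(x))
I = -log₂(127/192) = -log₂(0.6615)
I = 0.5963 bits


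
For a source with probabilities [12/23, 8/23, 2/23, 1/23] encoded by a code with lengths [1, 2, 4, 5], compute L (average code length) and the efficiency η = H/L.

Average length L = Σ p_i × l_i = 1.7826 bits
Entropy H = 1.5227 bits
Efficiency η = H/L × 100% = 85.42%


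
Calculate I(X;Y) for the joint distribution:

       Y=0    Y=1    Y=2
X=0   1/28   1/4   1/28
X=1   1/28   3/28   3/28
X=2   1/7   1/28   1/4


H(X) = 1.5502, H(Y) = 1.5353, H(X,Y) = 2.7783
I(X;Y) = H(X) + H(Y) - H(X,Y) = 0.3072 bits


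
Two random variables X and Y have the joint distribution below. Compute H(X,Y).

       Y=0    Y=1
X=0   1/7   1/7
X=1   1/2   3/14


H(X,Y) = -Σ p(x,y) log₂ p(x,y)
  p(0,0)=1/7: -0.1429 × log₂(0.1429) = 0.4011
  p(0,1)=1/7: -0.1429 × log₂(0.1429) = 0.4011
  p(1,0)=1/2: -0.5000 × log₂(0.5000) = 0.5000
  p(1,1)=3/14: -0.2143 × log₂(0.2143) = 0.4762
H(X,Y) = 1.7783 bits


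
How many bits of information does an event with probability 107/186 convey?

Information content I(x) = -log₂(p(x))
I = -log₂(107/186) = -log₂(0.5753)
I = 0.7977 bits


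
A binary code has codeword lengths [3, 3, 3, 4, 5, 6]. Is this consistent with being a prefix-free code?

Kraft inequality: Σ 2^(-l_i) ≤ 1 for prefix-free code
Calculating: 2^(-3) + 2^(-3) + 2^(-3) + 2^(-4) + 2^(-5) + 2^(-6)
= 0.125 + 0.125 + 0.125 + 0.0625 + 0.03125 + 0.015625
= 0.4844
Since 0.4844 ≤ 1, prefix-free code exists


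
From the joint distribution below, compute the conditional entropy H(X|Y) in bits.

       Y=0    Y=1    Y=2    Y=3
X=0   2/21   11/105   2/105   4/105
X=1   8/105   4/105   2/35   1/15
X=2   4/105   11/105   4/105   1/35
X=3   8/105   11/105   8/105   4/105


H(X|Y) = Σ_y p(y) H(X|Y=y)
  p(Y=0) = 2/7, H(X|Y=0) = 1.9329
  p(Y=1) = 37/105, H(X|Y=1) = 1.9078
  p(Y=2) = 4/21, H(X|Y=2) = 1.8464
  p(Y=3) = 6/35, H(X|Y=3) = 1.9251
H(X|Y) = 0.2857×1.9329 + 0.3524×1.9078 + 0.1905×1.8464 + 0.1714×1.9251 = 1.9063 bits


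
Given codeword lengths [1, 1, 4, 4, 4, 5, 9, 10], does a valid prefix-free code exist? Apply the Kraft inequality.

Kraft inequality: Σ 2^(-l_i) ≤ 1 for prefix-free code
Calculating: 2^(-1) + 2^(-1) + 2^(-4) + 2^(-4) + 2^(-4) + 2^(-5) + 2^(-9) + 2^(-10)
= 0.5 + 0.5 + 0.0625 + 0.0625 + 0.0625 + 0.03125 + 0.001953125 + 0.0009765625
= 1.2217
Since 1.2217 > 1, prefix-free code does not exist


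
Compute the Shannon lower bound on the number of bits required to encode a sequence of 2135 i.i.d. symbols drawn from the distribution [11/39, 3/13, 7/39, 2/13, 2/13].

Entropy H = 2.2789 bits/symbol
Minimum bits = H × n = 2.2789 × 2135
= 4865.42 bits


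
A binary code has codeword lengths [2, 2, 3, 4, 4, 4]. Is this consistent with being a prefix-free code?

Kraft inequality: Σ 2^(-l_i) ≤ 1 for prefix-free code
Calculating: 2^(-2) + 2^(-2) + 2^(-3) + 2^(-4) + 2^(-4) + 2^(-4)
= 0.25 + 0.25 + 0.125 + 0.0625 + 0.0625 + 0.0625
= 0.8125
Since 0.8125 ≤ 1, prefix-free code exists


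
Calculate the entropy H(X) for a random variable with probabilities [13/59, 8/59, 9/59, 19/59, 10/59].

H(X) = -Σ p(x) log₂ p(x)
  -13/59 × log₂(13/59) = 0.4808
  -8/59 × log₂(8/59) = 0.3909
  -9/59 × log₂(9/59) = 0.4138
  -19/59 × log₂(19/59) = 0.5264
  -10/59 × log₂(10/59) = 0.4340
H(X) = 2.2459 bits


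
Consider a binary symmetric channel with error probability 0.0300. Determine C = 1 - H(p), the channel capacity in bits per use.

For BSC with error probability p:
C = 1 - H(p) where H(p) is binary entropy
H(0.0300) = -0.0300 × log₂(0.0300) - 0.9700 × log₂(0.9700)
H(p) = 0.1944
C = 1 - 0.1944 = 0.8056 bits/use


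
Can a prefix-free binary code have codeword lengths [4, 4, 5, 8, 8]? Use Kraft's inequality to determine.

Kraft inequality: Σ 2^(-l_i) ≤ 1 for prefix-free code
Calculating: 2^(-4) + 2^(-4) + 2^(-5) + 2^(-8) + 2^(-8)
= 0.0625 + 0.0625 + 0.03125 + 0.00390625 + 0.00390625
= 0.1641
Since 0.1641 ≤ 1, prefix-free code exists


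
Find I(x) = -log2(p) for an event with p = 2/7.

Information content I(x) = -log₂(p(x))
I = -log₂(2/7) = -log₂(0.2857)
I = 1.8074 bits


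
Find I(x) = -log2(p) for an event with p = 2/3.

Information content I(x) = -log₂(p(x))
I = -log₂(2/3) = -log₂(0.6667)
I = 0.5850 bits


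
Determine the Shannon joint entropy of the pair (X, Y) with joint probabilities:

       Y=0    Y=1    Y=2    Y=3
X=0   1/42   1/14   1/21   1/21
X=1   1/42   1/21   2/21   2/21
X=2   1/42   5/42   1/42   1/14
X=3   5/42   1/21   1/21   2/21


H(X,Y) = -Σ p(x,y) log₂ p(x,y)
  p(0,0)=1/42: -0.0238 × log₂(0.0238) = 0.1284
  p(0,1)=1/14: -0.0714 × log₂(0.0714) = 0.2720
  p(0,2)=1/21: -0.0476 × log₂(0.0476) = 0.2092
  p(0,3)=1/21: -0.0476 × log₂(0.0476) = 0.2092
  p(1,0)=1/42: -0.0238 × log₂(0.0238) = 0.1284
  p(1,1)=1/21: -0.0476 × log₂(0.0476) = 0.2092
  p(1,2)=2/21: -0.0952 × log₂(0.0952) = 0.3231
  p(1,3)=2/21: -0.0952 × log₂(0.0952) = 0.3231
  p(2,0)=1/42: -0.0238 × log₂(0.0238) = 0.1284
  p(2,1)=5/42: -0.1190 × log₂(0.1190) = 0.3655
  p(2,2)=1/42: -0.0238 × log₂(0.0238) = 0.1284
  p(2,3)=1/14: -0.0714 × log₂(0.0714) = 0.2720
  p(3,0)=5/42: -0.1190 × log₂(0.1190) = 0.3655
  p(3,1)=1/21: -0.0476 × log₂(0.0476) = 0.2092
  p(3,2)=1/21: -0.0476 × log₂(0.0476) = 0.2092
  p(3,3)=2/21: -0.0952 × log₂(0.0952) = 0.3231
H(X,Y) = 3.8035 bits


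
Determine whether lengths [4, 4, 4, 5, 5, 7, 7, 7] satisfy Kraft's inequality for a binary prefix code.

Kraft inequality: Σ 2^(-l_i) ≤ 1 for prefix-free code
Calculating: 2^(-4) + 2^(-4) + 2^(-4) + 2^(-5) + 2^(-5) + 2^(-7) + 2^(-7) + 2^(-7)
= 0.0625 + 0.0625 + 0.0625 + 0.03125 + 0.03125 + 0.0078125 + 0.0078125 + 0.0078125
= 0.2734
Since 0.2734 ≤ 1, prefix-free code exists


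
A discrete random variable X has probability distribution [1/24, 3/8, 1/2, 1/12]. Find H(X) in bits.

H(X) = -Σ p(x) log₂ p(x)
  -1/24 × log₂(1/24) = 0.1910
  -3/8 × log₂(3/8) = 0.5306
  -1/2 × log₂(1/2) = 0.5000
  -1/12 × log₂(1/12) = 0.2987
H(X) = 1.5204 bits


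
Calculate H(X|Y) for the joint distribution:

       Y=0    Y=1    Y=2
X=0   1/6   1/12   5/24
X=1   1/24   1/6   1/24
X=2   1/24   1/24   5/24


H(X|Y) = Σ_y p(y) H(X|Y=y)
  p(Y=0) = 1/4, H(X|Y=0) = 1.2516
  p(Y=1) = 7/24, H(X|Y=1) = 1.3788
  p(Y=2) = 11/24, H(X|Y=2) = 1.3486
H(X|Y) = 0.2500×1.2516 + 0.2917×1.3788 + 0.4583×1.3486 = 1.3332 bits


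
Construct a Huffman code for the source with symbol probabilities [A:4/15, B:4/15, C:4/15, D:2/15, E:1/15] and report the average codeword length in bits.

Huffman tree construction:
Combine smallest probabilities repeatedly
Resulting codes:
  A: 01 (length 2)
  B: 10 (length 2)
  C: 11 (length 2)
  D: 001 (length 3)
  E: 000 (length 3)
Average length = Σ p(s) × length(s) = 2.2000 bits


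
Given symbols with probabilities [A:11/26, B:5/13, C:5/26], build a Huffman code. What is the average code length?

Huffman tree construction:
Combine smallest probabilities repeatedly
Resulting codes:
  A: 0 (length 1)
  B: 11 (length 2)
  C: 10 (length 2)
Average length = Σ p(s) × length(s) = 1.5769 bits


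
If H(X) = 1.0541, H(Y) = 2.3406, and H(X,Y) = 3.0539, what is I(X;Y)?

I(X;Y) = H(X) + H(Y) - H(X,Y)
I(X;Y) = 1.0541 + 2.3406 - 3.0539 = 0.3408 bits


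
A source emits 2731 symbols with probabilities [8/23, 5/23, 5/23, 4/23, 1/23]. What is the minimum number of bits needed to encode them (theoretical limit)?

Entropy H = 2.1227 bits/symbol
Minimum bits = H × n = 2.1227 × 2731
= 5797.16 bits


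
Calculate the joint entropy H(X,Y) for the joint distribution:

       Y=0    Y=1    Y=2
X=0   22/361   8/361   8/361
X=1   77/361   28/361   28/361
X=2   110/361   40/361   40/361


H(X,Y) = -Σ p(x,y) log₂ p(x,y)
  p(0,0)=22/361: -0.0609 × log₂(0.0609) = 0.2460
  p(0,1)=8/361: -0.0222 × log₂(0.0222) = 0.1218
  p(0,2)=8/361: -0.0222 × log₂(0.0222) = 0.1218
  p(1,0)=77/361: -0.2133 × log₂(0.2133) = 0.4755
  p(1,1)=28/361: -0.0776 × log₂(0.0776) = 0.2861
  p(1,2)=28/361: -0.0776 × log₂(0.0776) = 0.2861
  p(2,0)=110/361: -0.3047 × log₂(0.3047) = 0.5224
  p(2,1)=40/361: -0.1108 × log₂(0.1108) = 0.3517
  p(2,2)=40/361: -0.1108 × log₂(0.1108) = 0.3517
H(X,Y) = 2.7630 bits


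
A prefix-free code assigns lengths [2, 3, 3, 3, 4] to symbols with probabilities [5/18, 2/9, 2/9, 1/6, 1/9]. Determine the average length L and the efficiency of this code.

Average length L = Σ p_i × l_i = 2.8333 bits
Entropy H = 2.2608 bits
Efficiency η = H/L × 100% = 79.79%


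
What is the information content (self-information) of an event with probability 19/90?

Information content I(x) = -log₂(p(x))
I = -log₂(19/90) = -log₂(0.2111)
I = 2.2439 bits


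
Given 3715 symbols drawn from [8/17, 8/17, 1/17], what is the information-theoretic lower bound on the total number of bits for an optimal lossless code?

Entropy H = 1.2639 bits/symbol
Minimum bits = H × n = 1.2639 × 3715
= 4695.51 bits


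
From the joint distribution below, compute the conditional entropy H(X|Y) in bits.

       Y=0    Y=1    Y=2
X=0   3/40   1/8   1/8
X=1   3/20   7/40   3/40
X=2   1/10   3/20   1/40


H(X|Y) = Σ_y p(y) H(X|Y=y)
  p(Y=0) = 13/40, H(X|Y=0) = 1.5262
  p(Y=1) = 9/20, H(X|Y=1) = 1.5715
  p(Y=2) = 9/40, H(X|Y=2) = 1.3516
H(X|Y) = 0.3250×1.5262 + 0.4500×1.5715 + 0.2250×1.3516 = 1.5073 bits


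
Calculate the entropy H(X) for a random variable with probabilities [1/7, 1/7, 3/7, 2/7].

H(X) = -Σ p(x) log₂ p(x)
  -1/7 × log₂(1/7) = 0.4011
  -1/7 × log₂(1/7) = 0.4011
  -3/7 × log₂(3/7) = 0.5239
  -2/7 × log₂(2/7) = 0.5164
H(X) = 1.8424 bits


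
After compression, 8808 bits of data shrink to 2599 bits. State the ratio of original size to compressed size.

Compression ratio = Original / Compressed
= 8808 / 2599 = 3.39:1


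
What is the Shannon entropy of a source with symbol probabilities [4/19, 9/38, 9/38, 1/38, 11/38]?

H(X) = -Σ p(x) log₂ p(x)
  -4/19 × log₂(4/19) = 0.4732
  -9/38 × log₂(9/38) = 0.4922
  -9/38 × log₂(9/38) = 0.4922
  -1/38 × log₂(1/38) = 0.1381
  -11/38 × log₂(11/38) = 0.5177
H(X) = 2.1134 bits


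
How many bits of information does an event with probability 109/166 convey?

Information content I(x) = -log₂(p(x))
I = -log₂(109/166) = -log₂(0.6566)
I = 0.6069 bits


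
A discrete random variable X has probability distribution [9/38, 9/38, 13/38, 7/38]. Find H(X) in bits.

H(X) = -Σ p(x) log₂ p(x)
  -9/38 × log₂(9/38) = 0.4922
  -9/38 × log₂(9/38) = 0.4922
  -13/38 × log₂(13/38) = 0.5294
  -7/38 × log₂(7/38) = 0.4496
H(X) = 1.9633 bits


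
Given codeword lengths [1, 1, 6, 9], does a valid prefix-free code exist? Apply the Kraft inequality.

Kraft inequality: Σ 2^(-l_i) ≤ 1 for prefix-free code
Calculating: 2^(-1) + 2^(-1) + 2^(-6) + 2^(-9)
= 0.5 + 0.5 + 0.015625 + 0.001953125
= 1.0176
Since 1.0176 > 1, prefix-free code does not exist


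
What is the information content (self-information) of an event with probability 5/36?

Information content I(x) = -log₂(p(x))
I = -log₂(5/36) = -log₂(0.1389)
I = 2.8480 bits


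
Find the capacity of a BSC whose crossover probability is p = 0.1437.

For BSC with error probability p:
C = 1 - H(p) where H(p) is binary entropy
H(0.1437) = -0.1437 × log₂(0.1437) - 0.8563 × log₂(0.8563)
H(p) = 0.5938
C = 1 - 0.5938 = 0.4062 bits/use


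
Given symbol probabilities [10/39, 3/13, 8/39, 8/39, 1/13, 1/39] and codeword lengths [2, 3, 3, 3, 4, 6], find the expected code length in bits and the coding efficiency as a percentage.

Average length L = Σ p_i × l_i = 2.8974 bits
Entropy H = 2.3494 bits
Efficiency η = H/L × 100% = 81.09%


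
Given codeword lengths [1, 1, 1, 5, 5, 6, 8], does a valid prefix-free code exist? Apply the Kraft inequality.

Kraft inequality: Σ 2^(-l_i) ≤ 1 for prefix-free code
Calculating: 2^(-1) + 2^(-1) + 2^(-1) + 2^(-5) + 2^(-5) + 2^(-6) + 2^(-8)
= 0.5 + 0.5 + 0.5 + 0.03125 + 0.03125 + 0.015625 + 0.00390625
= 1.5820
Since 1.5820 > 1, prefix-free code does not exist


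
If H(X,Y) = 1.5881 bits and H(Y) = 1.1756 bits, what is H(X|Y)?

Chain rule: H(X,Y) = H(X|Y) + H(Y)
H(X|Y) = H(X,Y) - H(Y) = 1.5881 - 1.1756 = 0.4125 bits


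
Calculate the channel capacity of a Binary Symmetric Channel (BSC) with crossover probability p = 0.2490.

For BSC with error probability p:
C = 1 - H(p) where H(p) is binary entropy
H(0.2490) = -0.2490 × log₂(0.2490) - 0.7510 × log₂(0.7510)
H(p) = 0.8097
C = 1 - 0.8097 = 0.1903 bits/use


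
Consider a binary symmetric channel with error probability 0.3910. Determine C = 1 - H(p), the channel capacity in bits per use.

For BSC with error probability p:
C = 1 - H(p) where H(p) is binary entropy
H(0.3910) = -0.3910 × log₂(0.3910) - 0.6090 × log₂(0.6090)
H(p) = 0.9654
C = 1 - 0.9654 = 0.0346 bits/use


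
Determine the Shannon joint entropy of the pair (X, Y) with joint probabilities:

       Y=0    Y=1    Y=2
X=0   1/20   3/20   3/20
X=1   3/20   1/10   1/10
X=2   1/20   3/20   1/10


H(X,Y) = -Σ p(x,y) log₂ p(x,y)
  p(0,0)=1/20: -0.0500 × log₂(0.0500) = 0.2161
  p(0,1)=3/20: -0.1500 × log₂(0.1500) = 0.4105
  p(0,2)=3/20: -0.1500 × log₂(0.1500) = 0.4105
  p(1,0)=3/20: -0.1500 × log₂(0.1500) = 0.4105
  p(1,1)=1/10: -0.1000 × log₂(0.1000) = 0.3322
  p(1,2)=1/10: -0.1000 × log₂(0.1000) = 0.3322
  p(2,0)=1/20: -0.0500 × log₂(0.0500) = 0.2161
  p(2,1)=3/20: -0.1500 × log₂(0.1500) = 0.4105
  p(2,2)=1/10: -0.1000 × log₂(0.1000) = 0.3322
H(X,Y) = 3.0710 bits


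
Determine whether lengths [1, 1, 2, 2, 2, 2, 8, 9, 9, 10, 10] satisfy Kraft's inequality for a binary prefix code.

Kraft inequality: Σ 2^(-l_i) ≤ 1 for prefix-free code
Calculating: 2^(-1) + 2^(-1) + 2^(-2) + 2^(-2) + 2^(-2) + 2^(-2) + 2^(-8) + 2^(-9) + 2^(-9) + 2^(-10) + 2^(-10)
= 0.5 + 0.5 + 0.25 + 0.25 + 0.25 + 0.25 + 0.00390625 + 0.001953125 + 0.001953125 + 0.0009765625 + 0.0009765625
= 2.0098
Since 2.0098 > 1, prefix-free code does not exist


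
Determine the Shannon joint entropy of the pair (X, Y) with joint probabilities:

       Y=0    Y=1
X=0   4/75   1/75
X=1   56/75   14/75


H(X,Y) = -Σ p(x,y) log₂ p(x,y)
  p(0,0)=4/75: -0.0533 × log₂(0.0533) = 0.2255
  p(0,1)=1/75: -0.0133 × log₂(0.0133) = 0.0831
  p(1,0)=56/75: -0.7467 × log₂(0.7467) = 0.3147
  p(1,1)=14/75: -0.1867 × log₂(0.1867) = 0.4520
H(X,Y) = 1.0753 bits


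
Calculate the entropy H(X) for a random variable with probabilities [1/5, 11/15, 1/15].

H(X) = -Σ p(x) log₂ p(x)
  -1/5 × log₂(1/5) = 0.4644
  -11/15 × log₂(11/15) = 0.3281
  -1/15 × log₂(1/15) = 0.2605
H(X) = 1.0530 bits


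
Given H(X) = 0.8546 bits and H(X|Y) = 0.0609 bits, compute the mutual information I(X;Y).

I(X;Y) = H(X) - H(X|Y)
I(X;Y) = 0.8546 - 0.0609 = 0.7937 bits


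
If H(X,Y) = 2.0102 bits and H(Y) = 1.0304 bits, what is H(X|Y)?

Chain rule: H(X,Y) = H(X|Y) + H(Y)
H(X|Y) = H(X,Y) - H(Y) = 2.0102 - 1.0304 = 0.9798 bits


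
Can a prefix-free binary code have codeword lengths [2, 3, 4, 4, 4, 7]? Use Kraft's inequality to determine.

Kraft inequality: Σ 2^(-l_i) ≤ 1 for prefix-free code
Calculating: 2^(-2) + 2^(-3) + 2^(-4) + 2^(-4) + 2^(-4) + 2^(-7)
= 0.25 + 0.125 + 0.0625 + 0.0625 + 0.0625 + 0.0078125
= 0.5703
Since 0.5703 ≤ 1, prefix-free code exists


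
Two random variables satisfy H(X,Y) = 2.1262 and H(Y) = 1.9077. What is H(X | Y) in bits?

Chain rule: H(X,Y) = H(X|Y) + H(Y)
H(X|Y) = H(X,Y) - H(Y) = 2.1262 - 1.9077 = 0.2185 bits


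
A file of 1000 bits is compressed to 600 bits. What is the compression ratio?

Compression ratio = Original / Compressed
= 1000 / 600 = 1.67:1


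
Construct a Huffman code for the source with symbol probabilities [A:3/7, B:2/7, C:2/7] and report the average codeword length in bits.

Huffman tree construction:
Combine smallest probabilities repeatedly
Resulting codes:
  A: 0 (length 1)
  B: 10 (length 2)
  C: 11 (length 2)
Average length = Σ p(s) × length(s) = 1.5714 bits


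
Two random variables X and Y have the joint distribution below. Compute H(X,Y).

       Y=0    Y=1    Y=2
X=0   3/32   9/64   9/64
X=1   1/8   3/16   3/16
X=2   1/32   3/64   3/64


H(X,Y) = -Σ p(x,y) log₂ p(x,y)
  p(0,0)=3/32: -0.0938 × log₂(0.0938) = 0.3202
  p(0,1)=9/64: -0.1406 × log₂(0.1406) = 0.3980
  p(0,2)=9/64: -0.1406 × log₂(0.1406) = 0.3980
  p(1,0)=1/8: -0.1250 × log₂(0.1250) = 0.3750
  p(1,1)=3/16: -0.1875 × log₂(0.1875) = 0.4528
  p(1,2)=3/16: -0.1875 × log₂(0.1875) = 0.4528
  p(2,0)=1/32: -0.0312 × log₂(0.0312) = 0.1562
  p(2,1)=3/64: -0.0469 × log₂(0.0469) = 0.2070
  p(2,2)=3/64: -0.0469 × log₂(0.0469) = 0.2070
H(X,Y) = 2.9669 bits


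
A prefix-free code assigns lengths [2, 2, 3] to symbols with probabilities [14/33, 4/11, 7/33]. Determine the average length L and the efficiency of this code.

Average length L = Σ p_i × l_i = 2.2121 bits
Entropy H = 1.5300 bits
Efficiency η = H/L × 100% = 69.17%


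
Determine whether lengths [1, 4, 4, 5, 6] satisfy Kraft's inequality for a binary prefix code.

Kraft inequality: Σ 2^(-l_i) ≤ 1 for prefix-free code
Calculating: 2^(-1) + 2^(-4) + 2^(-4) + 2^(-5) + 2^(-6)
= 0.5 + 0.0625 + 0.0625 + 0.03125 + 0.015625
= 0.6719
Since 0.6719 ≤ 1, prefix-free code exists


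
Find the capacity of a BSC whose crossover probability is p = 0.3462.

For BSC with error probability p:
C = 1 - H(p) where H(p) is binary entropy
H(0.3462) = -0.3462 × log₂(0.3462) - 0.6538 × log₂(0.6538)
H(p) = 0.9306
C = 1 - 0.9306 = 0.0694 bits/use


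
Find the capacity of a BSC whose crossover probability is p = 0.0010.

For BSC with error probability p:
C = 1 - H(p) where H(p) is binary entropy
H(0.0010) = -0.0010 × log₂(0.0010) - 0.9990 × log₂(0.9990)
H(p) = 0.0114
C = 1 - 0.0114 = 0.9886 bits/use


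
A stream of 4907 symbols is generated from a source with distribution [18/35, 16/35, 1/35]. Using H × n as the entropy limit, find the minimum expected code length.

Entropy H = 1.1562 bits/symbol
Minimum bits = H × n = 1.1562 × 4907
= 5673.37 bits


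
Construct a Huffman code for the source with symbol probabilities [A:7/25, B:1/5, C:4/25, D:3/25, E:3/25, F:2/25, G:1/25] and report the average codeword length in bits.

Huffman tree construction:
Combine smallest probabilities repeatedly
Resulting codes:
  A: 10 (length 2)
  B: 00 (length 2)
  C: 111 (length 3)
  D: 010 (length 3)
  E: 011 (length 3)
  F: 1101 (length 4)
  G: 1100 (length 4)
Average length = Σ p(s) × length(s) = 2.6400 bits


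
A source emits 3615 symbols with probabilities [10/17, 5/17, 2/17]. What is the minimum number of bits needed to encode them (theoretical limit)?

Entropy H = 1.3328 bits/symbol
Minimum bits = H × n = 1.3328 × 3615
= 4818.15 bits


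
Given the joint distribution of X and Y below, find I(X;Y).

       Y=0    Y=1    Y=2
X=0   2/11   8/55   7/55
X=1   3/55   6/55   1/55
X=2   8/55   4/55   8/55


H(X) = 1.4949, H(Y) = 1.5760, H(X,Y) = 2.9971
I(X;Y) = H(X) + H(Y) - H(X,Y) = 0.0738 bits
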